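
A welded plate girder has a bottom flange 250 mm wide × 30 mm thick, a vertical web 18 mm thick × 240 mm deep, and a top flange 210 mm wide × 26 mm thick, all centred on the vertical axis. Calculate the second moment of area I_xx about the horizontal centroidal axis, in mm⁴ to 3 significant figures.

I_xx ≈ 2.50 × 10⁸ mm⁴

Split into non-overlapping primitives; take the origin at the lower-left of the bounding box.
Bottom plate: 250 × 30, A = 7 500 mm², y = 15 mm, Ī = 562 500 mm⁴.
Web plate: 18 × 240, A = 4 320 mm², y = 150 mm, Ī = 20 736 000 mm⁴.
Top plate: 210 × 26, A = 5 460 mm², y = 283 mm, Ī = 307 580 mm⁴.
Centroid: ȳ = ΣA·y / ΣA = 133.43 mm.
Transfer each piece to the horizontal centroidal axis using Ī + A·d² with d = y − 133.43:
  bottom plate: d = -118.43 mm → contributes +105 755 974 mm⁴
  web plate: d = 16.569 mm → contributes +21 922 041 mm⁴
  top plate: d = 149.57 mm → contributes +122 453 342 mm⁴
Total I = 250 131 357 mm⁴.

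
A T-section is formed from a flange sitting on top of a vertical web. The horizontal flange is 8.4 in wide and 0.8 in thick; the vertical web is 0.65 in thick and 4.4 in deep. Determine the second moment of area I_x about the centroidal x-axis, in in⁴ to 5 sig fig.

Split into non-overlapping primitives; take the origin at the lower-left of the bounding box.
Flange: 8.4 × 0.8, A = 6.72 in², y = 4.8 in, Ī = 0.3584 in⁴.
Web: 0.65 × 4.4, A = 2.86 in², y = 2.2 in, Ī = 4.614133 in⁴.
Centroid: ȳ = ΣA·y / ΣA = 4.0238 in.
Transfer each piece to the centroidal x-axis using Ī + A·d² with d = y − 4.0238:
  flange: d = 0.7762004 in → contributes +4.407113 in⁴
  web: d = -1.8238 in → contributes +14.12719 in⁴
Total I = 18.53431 in⁴.

I_x ≈ 18.534 in⁴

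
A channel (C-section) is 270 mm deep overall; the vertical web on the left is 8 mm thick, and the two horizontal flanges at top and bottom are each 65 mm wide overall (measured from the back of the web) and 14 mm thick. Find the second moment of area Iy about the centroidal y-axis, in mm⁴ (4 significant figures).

Split into non-overlapping primitives; take the origin at the lower-left of the bounding box.
Web: 8 × 270, A = 2 160 mm², x = 4 mm, Ī = 11 520 mm⁴.
Top flange (beyond web): 57 × 14, A = 798 mm², x = 36.5 mm, Ī = 216 059 mm⁴.
Bottom flange (beyond web): 57 × 14, A = 798 mm², x = 36.5 mm, Ī = 216 059 mm⁴.
Centroid: x̄ = ΣA·x / ΣA = 17.8099 mm.
Transfer each piece to the centroidal y-axis using Ī + A·d² with d = x − 17.8099:
  web: d = -13.8099 mm → contributes +423 461 mm⁴
  top flange (beyond web): d = 18.6901 mm → contributes +494 816 mm⁴
  bottom flange (beyond web): d = 18.6901 mm → contributes +494 816 mm⁴
Total I = 1 413 092 mm⁴.

Iy ≈ 1.413 × 10⁶ mm⁴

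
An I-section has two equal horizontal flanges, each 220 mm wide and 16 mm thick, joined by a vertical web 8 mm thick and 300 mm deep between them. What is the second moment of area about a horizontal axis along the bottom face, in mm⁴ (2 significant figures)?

Decompose the section into non-overlapping parts with the origin at the bottom-left of its bounding rectangle.
Bottom flange: 220 × 16, A = 3 520 mm², y = 8 mm, Ī = 75 093 mm⁴.
Web: 8 × 300, A = 2 400 mm², y = 166 mm, Ī = 18 000 000 mm⁴.
Top flange: 220 × 16, A = 3 520 mm², y = 324 mm, Ī = 75 093 mm⁴.
Transfer each piece to the base of the section using Ī + A·d² with d = y − 0:
  bottom flange: d = 8 mm → contributes +300 373 mm⁴
  web: d = 166 mm → contributes +84 134 400 mm⁴
  top flange: d = 324 mm → contributes +369 590 613 mm⁴
Total I = 454 025 387 mm⁴.

I_base ≈ 4.5 × 10⁸ mm⁴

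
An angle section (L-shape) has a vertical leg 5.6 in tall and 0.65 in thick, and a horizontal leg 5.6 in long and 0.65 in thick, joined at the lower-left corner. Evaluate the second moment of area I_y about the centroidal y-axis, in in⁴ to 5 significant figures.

I_y ≈ 20.088 in⁴

Treat the section as a set of non-overlapping primitives; coordinates are from the bounding-box lower-left.
Vertical leg: 0.65 × 5.6, A = 3.64 in², x = 0.325 in, Ī = 0.1281583 in⁴.
Horizontal leg (remainder): 4.95 × 0.65, A = 3.2175 in², x = 3.125 in, Ī = 6.569733 in⁴.
Centroid: x̄ = ΣA·x / ΣA = 1.638744 in.
Transfer each piece to the centroidal y-axis using Ī + A·d² with d = x − 1.638744:
  vertical leg: d = -1.313744 in → contributes +6.41052 in⁴
  horizontal leg (remainder): d = 1.486256 in → contributes +13.67705 in⁴
Total I = 20.08757 in⁴.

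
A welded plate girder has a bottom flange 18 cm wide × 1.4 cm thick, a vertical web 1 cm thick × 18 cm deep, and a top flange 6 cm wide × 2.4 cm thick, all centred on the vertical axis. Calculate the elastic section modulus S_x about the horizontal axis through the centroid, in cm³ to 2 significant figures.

S_x ≈ 320 cm³

Split into non-overlapping primitives; take the origin at the lower-left of the bounding box.
Bottom plate: 18 × 1.4, A = 25.2 cm², y = 0.7 cm, Ī = 4.116 cm⁴.
Web plate: 1 × 18, A = 18 cm², y = 10.4 cm, Ī = 486 cm⁴.
Top plate: 6 × 2.4, A = 14.4 cm², y = 20.6 cm, Ī = 6.912 cm⁴.
Centroid: ȳ = ΣA·y / ΣA = 8.706 cm.
Transfer each piece to the horizontal axis through the centroid using Ī + A·d² with d = y − 8.706:
  bottom plate: d = -8.006 cm → contributes +1 619 cm⁴
  web plate: d = 1.694 cm → contributes +537.6 cm⁴
  top plate: d = 11.89 cm → contributes +2 044 cm⁴
Total I = 4 201 cm⁴.
Extreme fibre distance c = 13.09 cm; S = I/c = 320.8 cm³.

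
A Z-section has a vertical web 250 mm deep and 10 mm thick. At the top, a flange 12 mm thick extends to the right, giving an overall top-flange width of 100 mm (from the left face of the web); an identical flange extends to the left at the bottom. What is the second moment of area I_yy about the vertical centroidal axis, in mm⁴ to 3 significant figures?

Treat the section as a set of non-overlapping primitives; coordinates are from the bounding-box lower-left.
Web: 10 × 250, A = 2 500 mm², x = 95 mm, Ī = 20 833 mm⁴.
Top flange (beyond web): 90 × 12, A = 1 080 mm², x = 145 mm, Ī = 729 000 mm⁴.
Bottom flange (beyond web): 90 × 12, A = 1 080 mm², x = 45 mm, Ī = 729 000 mm⁴.
Centroid: x̄ = ΣA·x / ΣA = 95 mm.
Transfer each piece to the vertical centroidal axis using Ī + A·d² with d = x − 95:
  web: d = 0 mm → contributes +20 833 mm⁴
  top flange (beyond web): d = 50 mm → contributes +3 429 000 mm⁴
  bottom flange (beyond web): d = -50 mm → contributes +3 429 000 mm⁴
Total I = 6 878 833 mm⁴.

I_yy ≈ 6.88 × 10⁶ mm⁴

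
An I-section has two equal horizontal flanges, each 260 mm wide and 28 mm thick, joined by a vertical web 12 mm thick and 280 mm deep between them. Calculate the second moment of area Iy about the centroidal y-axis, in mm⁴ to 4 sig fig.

Treat the section as a set of non-overlapping primitives; coordinates are from the bounding-box lower-left.
Bottom flange: 260 × 28, A = 7 280 mm², x = 130 mm, Ī = 41 010 667 mm⁴.
Web: 12 × 280, A = 3 360 mm², x = 130 mm, Ī = 40 320 mm⁴.
Top flange: 260 × 28, A = 7 280 mm², x = 130 mm, Ī = 41 010 667 mm⁴.
By symmetry the centroid is at mid-width, x̄ = 130 mm.
All pieces are centred on the centroidal y-axis, so I = ΣĪ = 82 061 653 mm⁴.

Iy ≈ 8.206 × 10⁷ mm⁴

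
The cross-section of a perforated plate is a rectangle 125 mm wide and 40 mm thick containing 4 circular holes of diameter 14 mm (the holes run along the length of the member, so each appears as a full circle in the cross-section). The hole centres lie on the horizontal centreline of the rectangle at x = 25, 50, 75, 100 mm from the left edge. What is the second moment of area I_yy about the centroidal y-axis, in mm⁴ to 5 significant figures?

I_yy ≈ 6.0218 × 10⁶ mm⁴

Split into non-overlapping primitives; take the origin at the lower-left of the bounding box.
Plate: 125 × 40, A = 5 000 mm², x = 62.5 mm, Ī = 6 510 417 mm⁴.
Hole 1 (subtracted): ⌀14, A = 153.938 mm², x = 25 mm, Ī = 1885.741 mm⁴.
Hole 2 (subtracted): ⌀14, A = 153.938 mm², x = 50 mm, Ī = 1885.741 mm⁴.
Hole 3 (subtracted): ⌀14, A = 153.938 mm², x = 75 mm, Ī = 1885.741 mm⁴.
Hole 4 (subtracted): ⌀14, A = 153.938 mm², x = 100 mm, Ī = 1885.741 mm⁴.
By symmetry the centroid is at mid-width, x̄ = 62.5 mm.
Transfer each piece to the centroidal y-axis using Ī + A·d² with d = x − 62.5:
  plate: d = 0 mm → contributes +6 510 417 mm⁴
  hole 1: d = -37.5 mm → contributes −218361.1 mm⁴
  hole 2: d = -12.5 mm → contributes −25938.56 mm⁴
  hole 3: d = 12.5 mm → contributes −25938.56 mm⁴
  hole 4: d = 37.5 mm → contributes −218361.1 mm⁴
Total I = 6 021 817 mm⁴.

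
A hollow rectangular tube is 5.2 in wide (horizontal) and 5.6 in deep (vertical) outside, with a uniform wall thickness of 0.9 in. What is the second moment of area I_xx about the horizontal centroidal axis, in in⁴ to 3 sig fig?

Treat the section as a set of non-overlapping primitives; coordinates are from the bounding-box lower-left.
Outer rectangle: 5.2 × 5.6, A = 29.12 in², y = 2.8 in, Ī = 76.1 in⁴.
Inner void (subtracted): 3.4 × 3.8, A = 12.92 in², y = 2.8 in, Ī = 15.547 in⁴.
By symmetry the centroid is at mid-height, ȳ = 2.8 in.
All pieces are centred on the horizontal centroidal axis, so I = ΣĪ (holes subtracted) = 60.553 in⁴.

I_xx ≈ 60.6 in⁴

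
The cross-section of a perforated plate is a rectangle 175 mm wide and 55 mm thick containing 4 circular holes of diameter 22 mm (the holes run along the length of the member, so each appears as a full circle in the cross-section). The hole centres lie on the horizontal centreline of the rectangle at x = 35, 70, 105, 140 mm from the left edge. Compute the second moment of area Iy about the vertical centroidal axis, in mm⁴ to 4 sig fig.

Iy ≈ 2.219 × 10⁷ mm⁴

Treat the section as a set of non-overlapping primitives; coordinates are from the bounding-box lower-left.
Plate: 175 × 55, A = 9 625 mm², x = 87.5 mm, Ī = 24 563 802 mm⁴.
Hole 1 (subtracted): ⌀22, A = 380.133 mm², x = 35 mm, Ī = 11 499 mm⁴.
Hole 2 (subtracted): ⌀22, A = 380.133 mm², x = 70 mm, Ī = 11 499 mm⁴.
Hole 3 (subtracted): ⌀22, A = 380.133 mm², x = 105 mm, Ī = 11 499 mm⁴.
Hole 4 (subtracted): ⌀22, A = 380.133 mm², x = 140 mm, Ī = 11 499 mm⁴.
By symmetry the centroid is at mid-width, x̄ = 87.5 mm.
Transfer each piece to the vertical centroidal axis using Ī + A·d² with d = x − 87.5:
  plate: d = 0 mm → contributes +24 563 802 mm⁴
  hole 1: d = -52.5 mm → contributes −1 059 240 mm⁴
  hole 2: d = -17.5 mm → contributes −127 915 mm⁴
  hole 3: d = 17.5 mm → contributes −127 915 mm⁴
  hole 4: d = 52.5 mm → contributes −1 059 240 mm⁴
Total I = 22 189 493 mm⁴.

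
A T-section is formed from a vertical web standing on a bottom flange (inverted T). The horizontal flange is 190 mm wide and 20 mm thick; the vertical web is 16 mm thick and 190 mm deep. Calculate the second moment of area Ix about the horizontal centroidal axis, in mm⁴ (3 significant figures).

Treat the section as a set of non-overlapping primitives; coordinates are from the bounding-box lower-left.
Flange: 190 × 20, A = 3 800 mm², y = 10 mm, Ī = 126 667 mm⁴.
Web: 16 × 190, A = 3 040 mm², y = 115 mm, Ī = 9 145 333 mm⁴.
Centroid: ȳ = ΣA·y / ΣA = 56.667 mm.
Transfer each piece to the horizontal centroidal axis using Ī + A·d² with d = y − 56.667:
  flange: d = -46.667 mm → contributes +8 402 222 mm⁴
  web: d = 58.333 mm → contributes +19 489 778 mm⁴
Total I = 27 892 000 mm⁴.

Ix ≈ 2.79 × 10⁷ mm⁴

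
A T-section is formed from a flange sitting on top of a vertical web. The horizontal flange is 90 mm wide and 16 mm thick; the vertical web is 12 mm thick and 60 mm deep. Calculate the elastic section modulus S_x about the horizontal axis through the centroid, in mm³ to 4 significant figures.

S_x ≈ 1.699 × 10⁴ mm³

Decompose the section into non-overlapping parts with the origin at the bottom-left of its bounding rectangle.
Flange: 90 × 16, A = 1 440 mm², y = 68 mm, Ī = 30 720 mm⁴.
Web: 12 × 60, A = 720 mm², y = 30 mm, Ī = 216 000 mm⁴.
Centroid: ȳ = ΣA·y / ΣA = 55.3333 mm.
Transfer each piece to the horizontal axis through the centroid using Ī + A·d² with d = y − 55.3333:
  flange: d = 12.6667 mm → contributes +261 760 mm⁴
  web: d = -25.3333 mm → contributes +678 080 mm⁴
Total I = 939 840 mm⁴.
Extreme fibre distance c = 55.3333 mm; S = I/c = 16985.1 mm³.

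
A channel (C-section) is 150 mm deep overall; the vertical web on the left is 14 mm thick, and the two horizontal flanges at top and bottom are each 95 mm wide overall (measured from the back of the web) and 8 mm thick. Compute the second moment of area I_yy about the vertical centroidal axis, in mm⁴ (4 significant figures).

I_yy ≈ 2.551 × 10⁶ mm⁴

Treat the section as a set of non-overlapping primitives; coordinates are from the bounding-box lower-left.
Web: 14 × 150, A = 2 100 mm², x = 7 mm, Ī = 34 300 mm⁴.
Top flange (beyond web): 81 × 8, A = 648 mm², x = 54.5 mm, Ī = 354 294 mm⁴.
Bottom flange (beyond web): 81 × 8, A = 648 mm², x = 54.5 mm, Ī = 354 294 mm⁴.
Centroid: x̄ = ΣA·x / ΣA = 25.1272 mm.
Transfer each piece to the vertical centroidal axis using Ī + A·d² with d = x − 25.1272:
  web: d = -18.1272 mm → contributes +724 351 mm⁴
  top flange (beyond web): d = 29.3728 mm → contributes +913 363 mm⁴
  bottom flange (beyond web): d = 29.3728 mm → contributes +913 363 mm⁴
Total I = 2 551 077 mm⁴.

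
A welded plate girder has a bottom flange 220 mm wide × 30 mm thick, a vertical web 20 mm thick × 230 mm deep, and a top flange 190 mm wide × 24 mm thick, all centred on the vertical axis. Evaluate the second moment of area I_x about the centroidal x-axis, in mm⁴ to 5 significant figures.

I_x ≈ 2.0115 × 10⁸ mm⁴

Treat the section as a set of non-overlapping primitives; coordinates are from the bounding-box lower-left.
Bottom plate: 220 × 30, A = 6 600 mm², y = 15 mm, Ī = 495 000 mm⁴.
Web plate: 20 × 230, A = 4 600 mm², y = 145 mm, Ī = 20 278 333 mm⁴.
Top plate: 190 × 24, A = 4 560 mm², y = 272 mm, Ī = 218 880 mm⁴.
Centroid: ȳ = ΣA·y / ΣA = 127.3046 mm.
Transfer each piece to the centroidal x-axis using Ī + A·d² with d = y − 127.3046:
  bottom plate: d = -112.3046 mm → contributes +83 736 286 mm⁴
  web plate: d = 17.69543 mm → contributes +21 718 723 mm⁴
  top plate: d = 144.6954 mm → contributes +95 690 542 mm⁴
Total I = 201 145 551 mm⁴.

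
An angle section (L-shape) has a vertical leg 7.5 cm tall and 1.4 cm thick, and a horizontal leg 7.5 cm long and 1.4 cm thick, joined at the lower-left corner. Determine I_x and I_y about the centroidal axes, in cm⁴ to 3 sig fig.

I_x ≈ 94.4 cm⁴, I_y ≈ 94.4 cm⁴

Treat the section as a set of non-overlapping primitives; coordinates are from the bounding-box lower-left.
Vertical leg: 1.4 × 7.5, A = 10.5 cm², y = 3.75 cm, Ī = 49.219 cm⁴.
Horizontal leg (remainder): 6.1 × 1.4, A = 8.54 cm², y = 0.7 cm, Ī = 1.3949 cm⁴.
Centroid: ȳ = ΣA·y / ΣA = 2.382 cm.
Transfer each piece to the centroidal x-axis using Ī + A·d² with d = y − 2.382:
  vertical leg: d = 1.368 cm → contributes +68.869 cm⁴
  horizontal leg (remainder): d = -1.682 cm → contributes +25.555 cm⁴
Total I = 94.424 cm⁴.
For the y-axis: x̄ = 2.382 cm.
Repeating about the centroidal y-axis gives I_y = 94.424 cm⁴.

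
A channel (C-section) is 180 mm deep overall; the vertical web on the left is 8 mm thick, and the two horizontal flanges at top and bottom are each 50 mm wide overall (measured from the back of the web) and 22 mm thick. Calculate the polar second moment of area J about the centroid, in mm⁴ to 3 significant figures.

Treat the section as a set of non-overlapping primitives; coordinates are from the bounding-box lower-left.
Web: 8 × 180, A = 1 440 mm², y = 90 mm, Ī = 3 888 000 mm⁴.
Top flange (beyond web): 42 × 22, A = 924 mm², y = 169 mm, Ī = 37 268 mm⁴.
Bottom flange (beyond web): 42 × 22, A = 924 mm², y = 11 mm, Ī = 37 268 mm⁴.
By symmetry the centroid is at mid-height, ȳ = 90 mm.
Transfer each piece to the centroidal x-axis using Ī + A·d² with d = y − 90:
  web: d = 0 mm → contributes +3 888 000 mm⁴
  top flange (beyond web): d = 79 mm → contributes +5 803 952 mm⁴
  bottom flange (beyond web): d = -79 mm → contributes +5 803 952 mm⁴
Total I = 15 495 904 mm⁴.
For the y-axis: x̄ = 18.051 mm.
Repeating about the centroidal y-axis gives I_y = 785 175 mm⁴.
Polar second moment: J = I_x + I_y = 16 281 079 mm⁴.

J ≈ 1.63 × 10⁷ mm⁴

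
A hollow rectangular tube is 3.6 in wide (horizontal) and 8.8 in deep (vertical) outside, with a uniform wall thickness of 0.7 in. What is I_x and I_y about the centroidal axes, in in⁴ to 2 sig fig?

Treat the section as a set of non-overlapping primitives; coordinates are from the bounding-box lower-left.
Outer rectangle: 3.6 × 8.8, A = 31.68 in², y = 4.4 in, Ī = 204.4 in⁴.
Inner void (subtracted): 2.2 × 7.4, A = 16.28 in², y = 4.4 in, Ī = 74.29 in⁴.
By symmetry the centroid is at mid-height, ȳ = 4.4 in.
All pieces are centred on the centroidal x-axis, so I = ΣĪ (holes subtracted) = 130.2 in⁴.
Repeating about the centroidal y-axis gives I_y = 27.65 in⁴.

I_x ≈ 130 in⁴, I_y ≈ 28 in⁴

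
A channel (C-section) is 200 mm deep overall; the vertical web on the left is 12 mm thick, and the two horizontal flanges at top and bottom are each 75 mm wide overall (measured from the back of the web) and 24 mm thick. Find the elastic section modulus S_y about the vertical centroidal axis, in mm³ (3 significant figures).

Decompose the section into non-overlapping parts with the origin at the bottom-left of its bounding rectangle.
Web: 12 × 200, A = 2 400 mm², x = 6 mm, Ī = 28 800 mm⁴.
Top flange (beyond web): 63 × 24, A = 1 512 mm², x = 43.5 mm, Ī = 500 094 mm⁴.
Bottom flange (beyond web): 63 × 24, A = 1 512 mm², x = 43.5 mm, Ī = 500 094 mm⁴.
Centroid: x̄ = ΣA·x / ΣA = 26.907 mm.
Transfer each piece to the vertical centroidal axis using Ī + A·d² with d = x − 26.907:
  web: d = -20.907 mm → contributes +1 077 854 mm⁴
  top flange (beyond web): d = 16.593 mm → contributes +916 385 mm⁴
  bottom flange (beyond web): d = 16.593 mm → contributes +916 385 mm⁴
Total I = 2 910 625 mm⁴.
Extreme fibre distance c = 48.093 mm; S = I/c = 60 521 mm³.

S_y ≈ 6.05 × 10⁴ mm³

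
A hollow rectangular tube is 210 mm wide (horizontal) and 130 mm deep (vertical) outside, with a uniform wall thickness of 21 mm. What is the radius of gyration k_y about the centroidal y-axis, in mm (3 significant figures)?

Break the section into simple shapes (no overlaps), measuring from the bottom-left corner of the bounding box.
Outer rectangle: 210 × 130, A = 27 300 mm², x = 105 mm, Ī = 100 327 500 mm⁴.
Inner void (subtracted): 168 × 88, A = 14 784 mm², x = 105 mm, Ī = 34 771 968 mm⁴.
By symmetry the centroid is at mid-width, x̄ = 105 mm.
All pieces are centred on the centroidal y-axis, so I = ΣĪ (holes subtracted) = 65 555 532 mm⁴.
Radius of gyration: k = √(I/A) = √(65 555 532 / 12 516) = 72.372 mm.

k_y ≈ 72.4 mm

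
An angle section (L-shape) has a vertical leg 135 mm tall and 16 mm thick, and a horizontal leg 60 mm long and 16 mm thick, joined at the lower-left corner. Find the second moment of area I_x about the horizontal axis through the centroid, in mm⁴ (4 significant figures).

Break the section into simple shapes (no overlaps), measuring from the bottom-left corner of the bounding box.
Vertical leg: 16 × 135, A = 2 160 mm², y = 67.5 mm, Ī = 3 280 500 mm⁴.
Horizontal leg (remainder): 44 × 16, A = 704 mm², y = 8 mm, Ī = 15018.7 mm⁴.
Centroid: ȳ = ΣA·y / ΣA = 52.8743 mm.
Transfer each piece to the horizontal axis through the centroid using Ī + A·d² with d = y − 52.8743:
  vertical leg: d = 14.6257 mm → contributes +3 742 548 mm⁴
  horizontal leg (remainder): d = -44.8743 mm → contributes +1 432 666 mm⁴
Total I = 5 175 213 mm⁴.

I_x ≈ 5.175 × 10⁶ mm⁴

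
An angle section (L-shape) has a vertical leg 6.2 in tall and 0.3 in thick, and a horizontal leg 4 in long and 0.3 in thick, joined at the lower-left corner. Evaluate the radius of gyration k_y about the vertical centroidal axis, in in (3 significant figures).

k_y ≈ 1.17 in

Split into non-overlapping primitives; take the origin at the lower-left of the bounding box.
Vertical leg: 0.3 × 6.2, A = 1.86 in², x = 0.15 in, Ī = 0.01395 in⁴.
Horizontal leg (remainder): 3.7 × 0.3, A = 1.11 in², x = 2.15 in, Ī = 1.2663 in⁴.
Centroid: x̄ = ΣA·x / ΣA = 0.89747 in.
Transfer each piece to the vertical centroidal axis using Ī + A·d² with d = x − 0.89747:
  vertical leg: d = -0.74747 in → contributes +1.0532 in⁴
  horizontal leg (remainder): d = 1.2525 in → contributes +3.0077 in⁴
Total I = 4.0609 in⁴.
Radius of gyration: k = √(I/A) = √(4.0609 / 2.97) = 1.1693 in.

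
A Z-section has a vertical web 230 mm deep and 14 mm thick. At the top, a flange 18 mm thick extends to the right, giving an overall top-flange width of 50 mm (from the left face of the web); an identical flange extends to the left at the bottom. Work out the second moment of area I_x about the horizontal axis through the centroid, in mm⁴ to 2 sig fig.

I_x ≈ 2.9 × 10⁷ mm⁴

Decompose the section into non-overlapping parts with the origin at the bottom-left of its bounding rectangle.
Web: 14 × 230, A = 3 220 mm², y = 115 mm, Ī = 14 194 833 mm⁴.
Top flange (beyond web): 36 × 18, A = 648 mm², y = 221 mm, Ī = 17 496 mm⁴.
Bottom flange (beyond web): 36 × 18, A = 648 mm², y = 9 mm, Ī = 17 496 mm⁴.
Centroid: ȳ = ΣA·y / ΣA = 115 mm.
Transfer each piece to the horizontal axis through the centroid using Ī + A·d² with d = y − 115:
  web: d = 0 mm → contributes +14 194 833 mm⁴
  top flange (beyond web): d = 106 mm → contributes +7 298 424 mm⁴
  bottom flange (beyond web): d = -106 mm → contributes +7 298 424 mm⁴
Total I = 28 791 681 mm⁴.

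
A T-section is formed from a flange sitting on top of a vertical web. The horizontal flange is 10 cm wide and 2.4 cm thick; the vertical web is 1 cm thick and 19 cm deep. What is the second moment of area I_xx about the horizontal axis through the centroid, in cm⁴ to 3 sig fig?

I_xx ≈ 1800 cm⁴

Break the section into simple shapes (no overlaps), measuring from the bottom-left corner of the bounding box.
Flange: 10 × 2.4, A = 24 cm², y = 20.2 cm, Ī = 11.52 cm⁴.
Web: 1 × 19, A = 19 cm², y = 9.5 cm, Ī = 571.58 cm⁴.
Centroid: ȳ = ΣA·y / ΣA = 15.472 cm.
Transfer each piece to the horizontal axis through the centroid using Ī + A·d² with d = y − 15.472:
  flange: d = 4.7279 cm → contributes +547.99 cm⁴
  web: d = -5.9721 cm → contributes +1249.2 cm⁴
Total I = 1797.2 cm⁴.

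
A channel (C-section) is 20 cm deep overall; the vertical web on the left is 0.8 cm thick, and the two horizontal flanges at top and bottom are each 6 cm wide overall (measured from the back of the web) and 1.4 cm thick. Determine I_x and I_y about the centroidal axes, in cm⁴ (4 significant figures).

Split into non-overlapping primitives; take the origin at the lower-left of the bounding box.
Web: 0.8 × 20, A = 16 cm², y = 10 cm, Ī = 533.333 cm⁴.
Top flange (beyond web): 5.2 × 1.4, A = 7.28 cm², y = 19.3 cm, Ī = 1.18907 cm⁴.
Bottom flange (beyond web): 5.2 × 1.4, A = 7.28 cm², y = 0.7 cm, Ī = 1.18907 cm⁴.
By symmetry the centroid is at mid-height, ȳ = 10 cm.
Transfer each piece to the centroidal x-axis using Ī + A·d² with d = y − 10:
  web: d = 0 cm → contributes +533.333 cm⁴
  top flange (beyond web): d = 9.3 cm → contributes +630.836 cm⁴
  bottom flange (beyond web): d = -9.3 cm → contributes +630.836 cm⁴
Total I = 1795.01 cm⁴.
For the y-axis: x̄ = 1.82932 cm.
Repeating about the centroidal y-axis gives I_y = 102.269 cm⁴.

I_x ≈ 1795 cm⁴, I_y ≈ 102.3 cm⁴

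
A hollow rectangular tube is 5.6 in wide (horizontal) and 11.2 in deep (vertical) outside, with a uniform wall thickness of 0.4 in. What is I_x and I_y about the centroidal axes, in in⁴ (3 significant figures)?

I_x ≈ 206 in⁴, I_y ≈ 68.1 in⁴

Decompose the section into non-overlapping parts with the origin at the bottom-left of its bounding rectangle.
Outer rectangle: 5.6 × 11.2, A = 62.72 in², y = 5.6 in, Ī = 655.63 in⁴.
Inner void (subtracted): 4.8 × 10.4, A = 49.92 in², y = 5.6 in, Ī = 449.95 in⁴.
By symmetry the centroid is at mid-height, ȳ = 5.6 in.
All pieces are centred on the centroidal x-axis, so I = ΣĪ (holes subtracted) = 205.69 in⁴.
Repeating about the centroidal y-axis gives I_y = 68.062 in⁴.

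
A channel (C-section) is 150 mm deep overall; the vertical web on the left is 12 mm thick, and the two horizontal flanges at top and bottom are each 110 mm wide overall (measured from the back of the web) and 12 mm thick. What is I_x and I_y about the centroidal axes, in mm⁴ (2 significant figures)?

Treat the section as a set of non-overlapping primitives; coordinates are from the bounding-box lower-left.
Web: 12 × 150, A = 1 800 mm², y = 75 mm, Ī = 3 375 000 mm⁴.
Top flange (beyond web): 98 × 12, A = 1 176 mm², y = 144 mm, Ī = 14 112 mm⁴.
Bottom flange (beyond web): 98 × 12, A = 1 176 mm², y = 6 mm, Ī = 14 112 mm⁴.
By symmetry the centroid is at mid-height, ȳ = 75 mm.
Transfer each piece to the centroidal x-axis using Ī + A·d² with d = y − 75:
  web: d = 0 mm → contributes +3 375 000 mm⁴
  top flange (beyond web): d = 69 mm → contributes +5 613 048 mm⁴
  bottom flange (beyond web): d = -69 mm → contributes +5 613 048 mm⁴
Total I = 14 601 096 mm⁴.
For the y-axis: x̄ = 37.16 mm.
Repeating about the centroidal y-axis gives I_y = 4 988 435 mm⁴.

I_x ≈ 1.5 × 10⁷ mm⁴, I_y ≈ 5.0 × 10⁶ mm⁴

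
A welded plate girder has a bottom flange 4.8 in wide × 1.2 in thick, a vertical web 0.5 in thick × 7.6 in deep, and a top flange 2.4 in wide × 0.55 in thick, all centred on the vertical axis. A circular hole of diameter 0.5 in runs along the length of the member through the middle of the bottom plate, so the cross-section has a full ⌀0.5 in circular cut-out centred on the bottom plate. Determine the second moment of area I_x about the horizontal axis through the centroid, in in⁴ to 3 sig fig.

I_x ≈ 114 in⁴

Break the section into simple shapes (no overlaps), measuring from the bottom-left corner of the bounding box.
Bottom plate: 4.8 × 1.2, A = 5.76 in², y = 0.6 in, Ī = 0.6912 in⁴.
Web plate: 0.5 × 7.6, A = 3.8 in², y = 5 in, Ī = 18.291 in⁴.
Top plate: 2.4 × 0.55, A = 1.32 in², y = 9.075 in, Ī = 0.033275 in⁴.
Hole (subtracted): ⌀0.5, A = 0.19635 in², y = 0.6 in, Ī = 0.003068 in⁴.
Centroid: ȳ = ΣA·y / ΣA = 3.2121 in.
Transfer each piece to the horizontal axis through the centroid using Ī + A·d² with d = y − 3.2121:
  bottom plate: d = -2.6121 in → contributes +39.993 in⁴
  web plate: d = 1.7879 in → contributes +30.437 in⁴
  top plate: d = 5.8629 in → contributes +45.406 in⁴
  hole: d = -2.6121 in → contributes −1.3428 in⁴
Total I = 114.49 in⁴.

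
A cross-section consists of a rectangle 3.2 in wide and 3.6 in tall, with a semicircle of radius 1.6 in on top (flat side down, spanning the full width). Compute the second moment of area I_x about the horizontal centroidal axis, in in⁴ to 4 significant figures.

Decompose the section into non-overlapping parts with the origin at the bottom-left of its bounding rectangle.
Rectangular body: 3.2 × 3.6, A = 11.52 in², y = 1.8 in, Ī = 12.4416 in⁴.
Semicircular cap: semicircle r = 1.6, A = 4.02124 in², y = 4.27906 in, Ī = 0.719303 in⁴.
Centroid: ȳ = ΣA·y / ΣA = 2.44145 in.
Transfer each piece to the horizontal centroidal axis using Ī + A·d² with d = y − 2.44145:
  rectangular body: d = -0.641448 in → contributes +17.1816 in⁴
  semicircular cap: d = 1.83761 in → contributes +14.2983 in⁴
Total I = 31.4799 in⁴.

I_x ≈ 31.48 in⁴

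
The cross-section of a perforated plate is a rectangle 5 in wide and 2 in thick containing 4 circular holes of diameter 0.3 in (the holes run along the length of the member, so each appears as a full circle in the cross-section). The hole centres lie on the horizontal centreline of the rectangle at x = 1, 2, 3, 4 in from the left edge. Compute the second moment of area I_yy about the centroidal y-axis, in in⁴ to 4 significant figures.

Break the section into simple shapes (no overlaps), measuring from the bottom-left corner of the bounding box.
Plate: 5 × 2, A = 10 in², x = 2.5 in, Ī = 20.8333 in⁴.
Hole 1 (subtracted): ⌀0.3, A = 0.0706858 in², x = 1 in, Ī = 0.000397608 in⁴.
Hole 2 (subtracted): ⌀0.3, A = 0.0706858 in², x = 2 in, Ī = 0.000397608 in⁴.
Hole 3 (subtracted): ⌀0.3, A = 0.0706858 in², x = 3 in, Ī = 0.000397608 in⁴.
Hole 4 (subtracted): ⌀0.3, A = 0.0706858 in², x = 4 in, Ī = 0.000397608 in⁴.
By symmetry the centroid is at mid-width, x̄ = 2.5 in.
Transfer each piece to the centroidal y-axis using Ī + A·d² with d = x − 2.5:
  plate: d = 0 in → contributes +20.8333 in⁴
  hole 1: d = -1.5 in → contributes −0.159441 in⁴
  hole 2: d = -0.5 in → contributes −0.0180691 in⁴
  hole 3: d = 0.5 in → contributes −0.0180691 in⁴
  hole 4: d = 1.5 in → contributes −0.159441 in⁴
Total I = 20.4783 in⁴.

I_yy ≈ 20.48 in⁴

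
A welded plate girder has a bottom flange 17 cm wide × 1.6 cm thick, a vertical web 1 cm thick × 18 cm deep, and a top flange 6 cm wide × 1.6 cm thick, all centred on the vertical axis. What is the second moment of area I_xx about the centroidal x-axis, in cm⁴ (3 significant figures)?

Split into non-overlapping primitives; take the origin at the lower-left of the bounding box.
Bottom plate: 17 × 1.6, A = 27.2 cm², y = 0.8 cm, Ī = 5.8027 cm⁴.
Web plate: 1 × 18, A = 18 cm², y = 10.6 cm, Ī = 486 cm⁴.
Top plate: 6 × 1.6, A = 9.6 cm², y = 20.4 cm, Ī = 2.048 cm⁴.
Centroid: ȳ = ΣA·y / ΣA = 7.4526 cm.
Transfer each piece to the centroidal x-axis using Ī + A·d² with d = y − 7.4526:
  bottom plate: d = -6.6526 cm → contributes +1209.6 cm⁴
  web plate: d = 3.1474 cm → contributes +664.32 cm⁴
  top plate: d = 12.947 cm → contributes +1611.4 cm⁴
Total I = 3485.3 cm⁴.

I_xx ≈ 3490 cm⁴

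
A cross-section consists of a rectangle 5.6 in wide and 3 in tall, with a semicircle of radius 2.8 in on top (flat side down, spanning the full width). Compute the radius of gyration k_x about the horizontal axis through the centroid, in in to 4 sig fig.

k_x ≈ 1.558 in

Break the section into simple shapes (no overlaps), measuring from the bottom-left corner of the bounding box.
Rectangular body: 5.6 × 3, A = 16.8 in², y = 1.5 in, Ī = 12.6 in⁴.
Semicircular cap: semicircle r = 2.8, A = 12.315 in², y = 4.18836 in, Ī = 6.74628 in⁴.
Centroid: ȳ = ΣA·y / ΣA = 2.63712 in.
Transfer each piece to the horizontal axis through the centroid using Ī + A·d² with d = y − 2.63712:
  rectangular body: d = -1.13712 in → contributes +34.323 in⁴
  semicircular cap: d = 1.55124 in → contributes +36.3805 in⁴
Total I = 70.7035 in⁴.
Radius of gyration: k = √(I/A) = √(70.7035 / 29.115) = 1.55834 in.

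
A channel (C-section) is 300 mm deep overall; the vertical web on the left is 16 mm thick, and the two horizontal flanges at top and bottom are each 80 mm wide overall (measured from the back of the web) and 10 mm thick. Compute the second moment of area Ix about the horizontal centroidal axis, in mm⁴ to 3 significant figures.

Break the section into simple shapes (no overlaps), measuring from the bottom-left corner of the bounding box.
Web: 16 × 300, A = 4 800 mm², y = 150 mm, Ī = 36 000 000 mm⁴.
Top flange (beyond web): 64 × 10, A = 640 mm², y = 295 mm, Ī = 5333.3 mm⁴.
Bottom flange (beyond web): 64 × 10, A = 640 mm², y = 5 mm, Ī = 5333.3 mm⁴.
By symmetry the centroid is at mid-height, ȳ = 150 mm.
Transfer each piece to the horizontal centroidal axis using Ī + A·d² with d = y − 150:
  web: d = 0 mm → contributes +36 000 000 mm⁴
  top flange (beyond web): d = 145 mm → contributes +13 461 333 mm⁴
  bottom flange (beyond web): d = -145 mm → contributes +13 461 333 mm⁴
Total I = 62 922 667 mm⁴.

Ix ≈ 6.29 × 10⁷ mm⁴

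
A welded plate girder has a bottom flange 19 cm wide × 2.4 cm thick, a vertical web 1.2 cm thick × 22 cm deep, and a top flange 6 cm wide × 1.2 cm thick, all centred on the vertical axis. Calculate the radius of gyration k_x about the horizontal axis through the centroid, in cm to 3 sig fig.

Split into non-overlapping primitives; take the origin at the lower-left of the bounding box.
Bottom plate: 19 × 2.4, A = 45.6 cm², y = 1.2 cm, Ī = 21.888 cm⁴.
Web plate: 1.2 × 22, A = 26.4 cm², y = 13.4 cm, Ī = 1064.8 cm⁴.
Top plate: 6 × 1.2, A = 7.2 cm², y = 25 cm, Ī = 0.864 cm⁴.
Centroid: ȳ = ΣA·y / ΣA = 7.4303 cm.
Transfer each piece to the horizontal axis through the centroid using Ī + A·d² with d = y − 7.4303:
  bottom plate: d = -6.2303 cm → contributes +1791.9 cm⁴
  web plate: d = 5.9697 cm → contributes +2005.6 cm⁴
  top plate: d = 17.57 cm → contributes +2223.5 cm⁴
Total I = 6 021 cm⁴.
Radius of gyration: k = √(I/A) = √(6 021 / 79.2) = 8.7191 cm.

k_x ≈ 8.72 cm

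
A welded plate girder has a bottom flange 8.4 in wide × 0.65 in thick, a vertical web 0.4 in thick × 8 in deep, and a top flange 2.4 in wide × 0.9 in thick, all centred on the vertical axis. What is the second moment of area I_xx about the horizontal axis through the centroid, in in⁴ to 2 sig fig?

Treat the section as a set of non-overlapping primitives; coordinates are from the bounding-box lower-left.
Bottom plate: 8.4 × 0.65, A = 5.46 in², y = 0.325 in, Ī = 0.1922 in⁴.
Web plate: 0.4 × 8, A = 3.2 in², y = 4.65 in, Ī = 17.07 in⁴.
Top plate: 2.4 × 0.9, A = 2.16 in², y = 9.1 in, Ī = 0.1458 in⁴.
Centroid: ȳ = ΣA·y / ΣA = 3.356 in.
Transfer each piece to the horizontal axis through the centroid using Ī + A·d² with d = y − 3.356:
  bottom plate: d = -3.031 in → contributes +50.35 in⁴
  web plate: d = 1.294 in → contributes +22.43 in⁴
  top plate: d = 5.744 in → contributes +71.42 in⁴
Total I = 144.2 in⁴.

I_xx ≈ 140 in⁴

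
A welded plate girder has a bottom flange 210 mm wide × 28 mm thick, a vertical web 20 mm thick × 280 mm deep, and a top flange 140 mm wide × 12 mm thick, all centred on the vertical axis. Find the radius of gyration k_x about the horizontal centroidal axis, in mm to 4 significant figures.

Treat the section as a set of non-overlapping primitives; coordinates are from the bounding-box lower-left.
Bottom plate: 210 × 28, A = 5 880 mm², y = 14 mm, Ī = 384 160 mm⁴.
Web plate: 20 × 280, A = 5 600 mm², y = 168 mm, Ī = 36 586 667 mm⁴.
Top plate: 140 × 12, A = 1 680 mm², y = 314 mm, Ī = 20 160 mm⁴.
Centroid: ȳ = ΣA·y / ΣA = 117.83 mm.
Transfer each piece to the horizontal centroidal axis using Ī + A·d² with d = y − 117.83:
  bottom plate: d = -103.83 mm → contributes +63 774 233 mm⁴
  web plate: d = 50.1702 mm → contributes +50 682 148 mm⁴
  top plate: d = 196.17 mm → contributes +64 671 184 mm⁴
Total I = 179 127 565 mm⁴.
Radius of gyration: k = √(I/A) = √(179 127 565 / 13 160) = 116.668 mm.

k_x ≈ 116.7 mm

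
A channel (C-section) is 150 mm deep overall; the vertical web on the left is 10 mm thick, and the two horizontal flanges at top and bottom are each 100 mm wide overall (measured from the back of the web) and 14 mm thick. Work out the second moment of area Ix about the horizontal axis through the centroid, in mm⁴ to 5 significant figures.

Treat the section as a set of non-overlapping primitives; coordinates are from the bounding-box lower-left.
Web: 10 × 150, A = 1 500 mm², y = 75 mm, Ī = 2 812 500 mm⁴.
Top flange (beyond web): 90 × 14, A = 1 260 mm², y = 143 mm, Ī = 20 580 mm⁴.
Bottom flange (beyond web): 90 × 14, A = 1 260 mm², y = 7 mm, Ī = 20 580 mm⁴.
By symmetry the centroid is at mid-height, ȳ = 75 mm.
Transfer each piece to the horizontal axis through the centroid using Ī + A·d² with d = y − 75:
  web: d = 0 mm → contributes +2 812 500 mm⁴
  top flange (beyond web): d = 68 mm → contributes +5 846 820 mm⁴
  bottom flange (beyond web): d = -68 mm → contributes +5 846 820 mm⁴
Total I = 14 506 140 mm⁴.

Ix ≈ 1.4506 × 10⁷ mm⁴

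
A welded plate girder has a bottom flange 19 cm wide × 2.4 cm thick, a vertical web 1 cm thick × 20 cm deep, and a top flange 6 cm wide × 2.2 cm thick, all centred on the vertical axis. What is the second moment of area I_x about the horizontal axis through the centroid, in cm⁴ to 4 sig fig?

I_x ≈ 6357 cm⁴

Decompose the section into non-overlapping parts with the origin at the bottom-left of its bounding rectangle.
Bottom plate: 19 × 2.4, A = 45.6 cm², y = 1.2 cm, Ī = 21.888 cm⁴.
Web plate: 1 × 20, A = 20 cm², y = 12.4 cm, Ī = 666.667 cm⁴.
Top plate: 6 × 2.2, A = 13.2 cm², y = 23.5 cm, Ī = 5.324 cm⁴.
Centroid: ȳ = ΣA·y / ΣA = 7.77817 cm.
Transfer each piece to the horizontal axis through the centroid using Ī + A·d² with d = y − 7.77817:
  bottom plate: d = -6.57817 cm → contributes +1995.11 cm⁴
  web plate: d = 4.62183 cm → contributes +1093.89 cm⁴
  top plate: d = 15.7218 cm → contributes +3268.05 cm⁴
Total I = 6357.05 cm⁴.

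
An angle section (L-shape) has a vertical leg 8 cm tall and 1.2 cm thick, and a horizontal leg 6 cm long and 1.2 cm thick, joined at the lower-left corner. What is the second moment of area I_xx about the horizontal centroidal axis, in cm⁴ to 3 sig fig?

Decompose the section into non-overlapping parts with the origin at the bottom-left of its bounding rectangle.
Vertical leg: 1.2 × 8, A = 9.6 cm², y = 4 cm, Ī = 51.2 cm⁴.
Horizontal leg (remainder): 4.8 × 1.2, A = 5.76 cm², y = 0.6 cm, Ī = 0.6912 cm⁴.
Centroid: ȳ = ΣA·y / ΣA = 2.725 cm.
Transfer each piece to the horizontal centroidal axis using Ī + A·d² with d = y − 2.725:
  vertical leg: d = 1.275 cm → contributes +66.806 cm⁴
  horizontal leg (remainder): d = -2.125 cm → contributes +26.701 cm⁴
Total I = 93.507 cm⁴.

I_xx ≈ 93.5 cm⁴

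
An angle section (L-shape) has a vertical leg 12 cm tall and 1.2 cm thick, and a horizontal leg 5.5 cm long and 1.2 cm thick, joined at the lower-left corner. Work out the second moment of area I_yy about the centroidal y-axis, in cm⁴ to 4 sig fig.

Break the section into simple shapes (no overlaps), measuring from the bottom-left corner of the bounding box.
Vertical leg: 1.2 × 12, A = 14.4 cm², x = 0.6 cm, Ī = 1.728 cm⁴.
Horizontal leg (remainder): 4.3 × 1.2, A = 5.16 cm², x = 3.35 cm, Ī = 7.9507 cm⁴.
Centroid: x̄ = ΣA·x / ΣA = 1.32546 cm.
Transfer each piece to the centroidal y-axis using Ī + A·d² with d = x − 1.32546:
  vertical leg: d = -0.72546 cm → contributes +9.30661 cm⁴
  horizontal leg (remainder): d = 2.02454 cm → contributes +29.1003 cm⁴
Total I = 38.4069 cm⁴.

I_yy ≈ 38.41 cm⁴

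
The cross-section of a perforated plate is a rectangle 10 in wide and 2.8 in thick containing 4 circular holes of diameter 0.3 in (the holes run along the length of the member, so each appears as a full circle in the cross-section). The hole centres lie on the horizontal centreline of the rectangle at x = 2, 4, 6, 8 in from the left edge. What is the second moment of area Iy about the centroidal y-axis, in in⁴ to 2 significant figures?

Treat the section as a set of non-overlapping primitives; coordinates are from the bounding-box lower-left.
Plate: 10 × 2.8, A = 28 in², x = 5 in, Ī = 233.3 in⁴.
Hole 1 (subtracted): ⌀0.3, A = 0.07069 in², x = 2 in, Ī = 0.0003976 in⁴.
Hole 2 (subtracted): ⌀0.3, A = 0.07069 in², x = 4 in, Ī = 0.0003976 in⁴.
Hole 3 (subtracted): ⌀0.3, A = 0.07069 in², x = 6 in, Ī = 0.0003976 in⁴.
Hole 4 (subtracted): ⌀0.3, A = 0.07069 in², x = 8 in, Ī = 0.0003976 in⁴.
By symmetry the centroid is at mid-width, x̄ = 5 in.
Transfer each piece to the centroidal y-axis using Ī + A·d² with d = x − 5:
  plate: d = 0 in → contributes +233.3 in⁴
  hole 1: d = -3 in → contributes −0.6366 in⁴
  hole 2: d = -1 in → contributes −0.07108 in⁴
  hole 3: d = 1 in → contributes −0.07108 in⁴
  hole 4: d = 3 in → contributes −0.6366 in⁴
Total I = 231.9 in⁴.

Iy ≈ 230 in⁴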